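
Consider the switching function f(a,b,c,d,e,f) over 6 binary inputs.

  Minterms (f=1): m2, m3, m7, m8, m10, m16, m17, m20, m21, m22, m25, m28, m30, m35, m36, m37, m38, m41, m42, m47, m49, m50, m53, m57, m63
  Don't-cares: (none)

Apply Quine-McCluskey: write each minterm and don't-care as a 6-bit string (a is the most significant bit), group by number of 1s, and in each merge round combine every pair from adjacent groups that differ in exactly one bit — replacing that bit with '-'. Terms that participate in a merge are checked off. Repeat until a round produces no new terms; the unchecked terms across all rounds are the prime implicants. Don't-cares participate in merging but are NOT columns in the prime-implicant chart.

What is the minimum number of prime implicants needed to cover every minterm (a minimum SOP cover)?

size-2^0 implicants → 000010(✓)  000011(✓)  000111(✓)  001000(✓)  001010(✓)  010000(✓)  010001(✓)  010100(✓)  010101(✓)  010110(✓)  011001(✓)  011100(✓)  011110(✓)  100011(✓)  100100(✓)  100101(✓)  100110(✓)  101001(✓)  101010(✓)  101111(✓)  110001(✓)  110010  110101(✓)  111001(✓)  111111(✓)
size-2^1 implicants → -00011  -01010  -10001(✓)  -10101(✓)  -11001(✓)  00-010  000-11  00001-  0010-0  01-001(✓)  01-100(✓)  01-110(✓)  010-00(✓)  010-01(✓)  01000-(✓)  0101-0(✓)  01010-(✓)  0111-0(✓)  1-0101  1-1001  1-1111  1001-0  10010-  11-001(✓)  110-01(✓)
size-2^2 implicants → -1-001  -10-01  01-1-0  010-0-
Unchecked terms (primes): -00011, -01010, -1-001, -10-01, 00-010, 000-11, 00001-, 0010-0, 01-1-0, 010-0-, 1-0101, 1-1001, 1-1111, 1001-0, 10010-, 110010
Minterm coverage:
  m2 ⊆ 00-010,00001-
  m3 ⊆ -00011,000-11,00001-
  m7 ⊆ 000-11 [E]
  m8 ⊆ 0010-0 [E]
  m10 ⊆ -01010,00-010,0010-0
  m16 ⊆ 010-0- [E]
  m17 ⊆ -1-001,-10-01,010-0-
  m20 ⊆ 01-1-0,010-0-
  m21 ⊆ -10-01,010-0-
  m22 ⊆ 01-1-0 [E]
  m25 ⊆ -1-001 [E]
  m28 ⊆ 01-1-0 [E]
  m30 ⊆ 01-1-0 [E]
  m35 ⊆ -00011 [E]
  m36 ⊆ 1001-0,10010-
  m37 ⊆ 1-0101,10010-
  m38 ⊆ 1001-0 [E]
  m41 ⊆ 1-1001 [E]
  m42 ⊆ -01010 [E]
  m47 ⊆ 1-1111 [E]
  m49 ⊆ -1-001,-10-01
  m50 ⊆ 110010 [E]
  m53 ⊆ -10-01,1-0101
  m57 ⊆ -1-001,1-1001
  m63 ⊆ 1-1111 [E]
E = {-00011, -01010, -1-001, 000-11, 0010-0, 01-1-0, 010-0-, 1-1001, 1-1111, 1001-0, 110010}
Petrick residual → 00-010, 1-0101
Cover = b'c'd'ef + b'cd'ef' + bd'e'f + a'b'd'ef' + a'b'c'ef + a'b'cd'f' + a'bdf' + a'bc'e' + ac'de'f + acd'e'f + acdef + ab'c'df' + abc'd'ef'  |cover|=13

13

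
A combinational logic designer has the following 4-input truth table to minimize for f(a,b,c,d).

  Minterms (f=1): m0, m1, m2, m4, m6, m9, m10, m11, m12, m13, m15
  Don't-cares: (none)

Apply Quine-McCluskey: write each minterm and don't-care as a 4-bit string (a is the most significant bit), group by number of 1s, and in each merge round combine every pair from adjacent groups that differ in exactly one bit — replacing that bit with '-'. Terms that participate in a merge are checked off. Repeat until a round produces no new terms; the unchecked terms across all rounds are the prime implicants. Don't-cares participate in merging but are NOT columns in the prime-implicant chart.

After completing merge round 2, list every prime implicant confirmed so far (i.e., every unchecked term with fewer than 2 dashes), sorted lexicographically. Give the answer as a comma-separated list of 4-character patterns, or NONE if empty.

Round 0: 0000✓ 0001✓ 0010✓ 0100✓ 0110✓ 1001✓ 1010✓ 1011✓ 1100✓ 1101✓ 1111✓
Round 1: -001 -010 -100 0-00✓ 0-10✓ 00-0✓ 000- 01-0✓ 1-01✓ 1-11✓ 10-1✓ 101- 11-1✓ 110-
Round 2: 0--0 1--1
PIs = {-001, -010, -100, 0--0, 000-, 1--1, 101-, 110-}

-001, -010, -100, 000-, 101-, 110-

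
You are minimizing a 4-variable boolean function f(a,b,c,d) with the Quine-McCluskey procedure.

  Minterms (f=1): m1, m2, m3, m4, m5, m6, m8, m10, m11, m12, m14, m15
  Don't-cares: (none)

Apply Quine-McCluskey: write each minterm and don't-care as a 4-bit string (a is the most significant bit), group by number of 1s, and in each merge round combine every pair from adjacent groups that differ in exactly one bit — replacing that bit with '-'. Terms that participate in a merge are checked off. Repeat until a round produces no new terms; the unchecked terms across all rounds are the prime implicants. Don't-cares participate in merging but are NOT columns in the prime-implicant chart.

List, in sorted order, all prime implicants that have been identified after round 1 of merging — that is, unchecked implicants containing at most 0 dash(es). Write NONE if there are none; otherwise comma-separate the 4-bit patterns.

NONE

Round 0: 0001✓ 0010✓ 0011✓ 0100✓ 0101✓ 0110✓ 1000✓ 1010✓ 1011✓ 1100✓ 1110✓ 1111✓
Round 1: -010✓ -011✓ -100✓ -110✓ 0-01 0-10✓ 00-1 001-✓ 01-0✓ 010- 1-00✓ 1-10✓ 1-11✓ 10-0✓ 101-✓ 11-0✓ 111-✓
Round 2: --10 -01- -1-0 1--0 1-1-
PIs = {--10, -01-, -1-0, 0-01, 00-1, 010-, 1--0, 1-1-}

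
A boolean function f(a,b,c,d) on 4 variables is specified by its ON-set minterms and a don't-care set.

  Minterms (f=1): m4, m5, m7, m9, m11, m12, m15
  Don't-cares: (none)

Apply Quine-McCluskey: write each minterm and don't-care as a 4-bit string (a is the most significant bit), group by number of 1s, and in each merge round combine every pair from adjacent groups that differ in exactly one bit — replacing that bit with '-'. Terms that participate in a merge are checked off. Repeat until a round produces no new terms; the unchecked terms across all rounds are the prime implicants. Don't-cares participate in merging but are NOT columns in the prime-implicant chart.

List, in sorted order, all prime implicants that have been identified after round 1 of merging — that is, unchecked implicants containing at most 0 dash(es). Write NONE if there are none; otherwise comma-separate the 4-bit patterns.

NONE

[col 0] 0100*, 0101*, 0111*, 1001*, 1011*, 1100*, 1111*
[col 1] -100, -111, 01-1, 010-, 1-11, 10-1
Prime implicants: -100, -111, 01-1, 010-, 1-11, 10-1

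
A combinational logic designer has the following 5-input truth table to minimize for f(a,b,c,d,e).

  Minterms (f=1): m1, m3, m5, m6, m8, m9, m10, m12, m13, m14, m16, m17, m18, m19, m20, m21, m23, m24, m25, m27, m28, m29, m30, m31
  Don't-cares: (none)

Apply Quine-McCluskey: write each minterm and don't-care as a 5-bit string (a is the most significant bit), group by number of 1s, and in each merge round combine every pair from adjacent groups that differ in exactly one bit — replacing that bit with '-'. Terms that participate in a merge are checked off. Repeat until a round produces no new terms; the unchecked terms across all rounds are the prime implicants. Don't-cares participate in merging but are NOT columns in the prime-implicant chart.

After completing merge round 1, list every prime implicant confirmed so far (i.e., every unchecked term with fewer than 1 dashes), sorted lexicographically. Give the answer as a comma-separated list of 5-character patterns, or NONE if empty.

NONE

[col 0] 00001*, 00011*, 00101*, 00110*, 01000*, 01001*, 01010*, 01100*, 01101*, 01110*, 10000*, 10001*, 10010*, 10011*, 10100*, 10101*, 10111*, 11000*, 11001*, 11011*, 11100*, 11101*, 11110*, 11111*
[col 1] -0001*, -0011*, -0101*, -1000*, -1001*, -1100*, -1101*, -1110*, 0-001*, 0-101*, 0-110, 00-01*, 000-1*, 01-00*, 01-01*, 01-10*, 010-0*, 0100-*, 011-0*, 0110-*, 1-000*, 1-001*, 1-011*, 1-100*, 1-101*, 1-111*, 10-00*, 10-01*, 10-11*, 100-0*, 100-1*, 1000-*, 1001-*, 101-1*, 1010-*, 11-00*, 11-01*, 11-11*, 110-1*, 1100-*, 111-0*, 111-1*, 1110-*, 1111-*
[col 2] --001*, --101*, -0-01*, -00-1, -1-00*, -1-01*, -100-*, -11-0, -110-*, 0--01*, 01--0, 01-0-*, 1--00*, 1--01*, 1--11*, 1-0-1*, 1-00-*, 1-1-1*, 1-10-*, 10--1*, 10-0-*, 100--, 11--1*, 11-0-*, 111--
[col 3] ---01, -1-0-, 1---1, 1--0-
Prime implicants: ---01, -00-1, -1-0-, -11-0, 0-110, 01--0, 1---1, 1--0-, 100--, 111--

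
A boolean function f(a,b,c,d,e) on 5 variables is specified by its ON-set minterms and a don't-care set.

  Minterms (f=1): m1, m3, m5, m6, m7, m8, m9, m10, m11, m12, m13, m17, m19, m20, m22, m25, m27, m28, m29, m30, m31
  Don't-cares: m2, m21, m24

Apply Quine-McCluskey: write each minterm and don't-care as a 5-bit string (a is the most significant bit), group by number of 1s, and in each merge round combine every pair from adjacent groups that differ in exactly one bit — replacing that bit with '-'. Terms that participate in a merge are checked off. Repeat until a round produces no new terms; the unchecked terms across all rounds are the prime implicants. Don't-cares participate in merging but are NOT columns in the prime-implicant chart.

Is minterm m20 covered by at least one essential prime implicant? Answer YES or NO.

size-2^0 implicants → 00001(✓)  00010(✓)  00011(✓)  00101(✓)  00110(✓)  00111(✓)  01000(✓)  01001(✓)  01010(✓)  01011(✓)  01100(✓)  01101(✓)  10001(✓)  10011(✓)  10100(✓)  10101(✓)  10110(✓)  11000(✓)  11001(✓)  11011(✓)  11100(✓)  11101(✓)  11110(✓)  11111(✓)
size-2^1 implicants → -0001(✓)  -0011(✓)  -0101(✓)  -0110  -1000(✓)  -1001(✓)  -1011(✓)  -1100(✓)  -1101(✓)  0-001(✓)  0-010(✓)  0-011(✓)  0-101(✓)  00-01(✓)  00-10(✓)  00-11(✓)  000-1(✓)  0001-(✓)  001-1(✓)  0011-(✓)  01-00(✓)  01-01(✓)  010-0(✓)  010-1(✓)  0100-(✓)  0101-(✓)  0110-(✓)  1-001(✓)  1-011(✓)  1-100(✓)  1-101(✓)  1-110(✓)  10-01(✓)  100-1(✓)  101-0(✓)  1010-(✓)  11-00(✓)  11-01(✓)  11-11(✓)  110-1(✓)  1100-(✓)  111-0(✓)  111-1(✓)  1110-(✓)  1111-(✓)
size-2^2 implicants → --001(✓)  --011(✓)  --101(✓)  -0-01(✓)  -00-1(✓)  -1-00(✓)  -1-01(✓)  -10-1(✓)  -100-(✓)  -110-(✓)  0--01(✓)  0-0-1(✓)  0-01-  00--1  00-1-  01-0-(✓)  010--  1--01(✓)  1-0-1(✓)  1-1-0  1-10-  11--1  11-0-(✓)  111--
size-2^3 implicants → ---01  --0-1  -1-0-
Unchecked terms (primes): ---01, --0-1, -0110, -1-0-, 0-01-, 00--1, 00-1-, 010--, 1-1-0, 1-10-, 11--1, 111--
Minterm coverage:
  m1 ⊆ ---01,--0-1,00--1
  m3 ⊆ --0-1,0-01-,00--1,00-1-
  m5 ⊆ ---01,00--1
  m6 ⊆ -0110,00-1-
  m7 ⊆ 00--1,00-1-
  m8 ⊆ -1-0-,010--
  m9 ⊆ ---01,--0-1,-1-0-,010--
  m10 ⊆ 0-01-,010--
  m11 ⊆ --0-1,0-01-,010--
  m12 ⊆ -1-0- [E]
  m13 ⊆ ---01,-1-0-
  m17 ⊆ ---01,--0-1
  m19 ⊆ --0-1 [E]
  m20 ⊆ 1-1-0,1-10-
  m22 ⊆ -0110,1-1-0
  m25 ⊆ ---01,--0-1,-1-0-,11--1
  m27 ⊆ --0-1,11--1
  m28 ⊆ -1-0-,1-1-0,1-10-,111--
  m29 ⊆ ---01,-1-0-,1-10-,11--1,111--
  m30 ⊆ 1-1-0,111--
  m31 ⊆ 11--1,111--
E = {--0-1, -1-0-}

NO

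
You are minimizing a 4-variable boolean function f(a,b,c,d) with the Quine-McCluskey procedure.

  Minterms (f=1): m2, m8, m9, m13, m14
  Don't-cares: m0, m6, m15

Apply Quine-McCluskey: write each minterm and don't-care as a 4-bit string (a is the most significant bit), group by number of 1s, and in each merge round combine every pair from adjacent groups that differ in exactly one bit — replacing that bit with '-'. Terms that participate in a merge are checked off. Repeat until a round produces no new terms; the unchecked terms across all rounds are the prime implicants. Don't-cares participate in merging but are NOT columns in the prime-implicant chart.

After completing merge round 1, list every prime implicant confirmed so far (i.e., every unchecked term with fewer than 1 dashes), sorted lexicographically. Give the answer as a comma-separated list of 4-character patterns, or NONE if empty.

Round 0: 0000✓ 0010✓ 0110✓ 1000✓ 1001✓ 1101✓ 1110✓ 1111✓
Round 1: -000 -110 0-10 00-0 1-01 100- 11-1 111-
PIs = {-000, -110, 0-10, 00-0, 1-01, 100-, 11-1, 111-}

NONE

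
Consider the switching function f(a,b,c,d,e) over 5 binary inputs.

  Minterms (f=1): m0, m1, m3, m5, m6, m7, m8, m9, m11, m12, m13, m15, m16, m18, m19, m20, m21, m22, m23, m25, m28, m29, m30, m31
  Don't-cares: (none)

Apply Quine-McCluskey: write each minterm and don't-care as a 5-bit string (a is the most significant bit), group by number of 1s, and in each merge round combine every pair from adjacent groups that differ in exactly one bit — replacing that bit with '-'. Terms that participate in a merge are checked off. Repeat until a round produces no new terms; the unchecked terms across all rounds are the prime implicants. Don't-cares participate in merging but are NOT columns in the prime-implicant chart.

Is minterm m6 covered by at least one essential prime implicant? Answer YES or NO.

[col 0] 00000*, 00001*, 00011*, 00101*, 00110*, 00111*, 01000*, 01001*, 01011*, 01100*, 01101*, 01111*, 10000*, 10010*, 10011*, 10100*, 10101*, 10110*, 10111*, 11001*, 11100*, 11101*, 11110*, 11111*
[col 1] -0000, -0011*, -0101*, -0110*, -0111*, -1001*, -1100*, -1101*, -1111*, 0-000*, 0-001*, 0-011*, 0-101*, 0-111*, 00-01*, 00-11*, 000-1*, 0000-*, 001-1*, 0011-*, 01-00*, 01-01*, 01-11*, 010-1*, 0100-*, 011-1*, 0110-*, 1-100*, 1-101*, 1-110*, 1-111*, 10-00*, 10-10*, 10-11*, 100-0*, 1001-*, 101-0*, 101-1*, 1010-*, 1011-*, 11-01*, 111-0*, 111-1*, 1110-*, 1111-*
[col 2] --101*, --111*, -0-11, -01-1*, -011-, -1-01, -11-1*, -110-, 0--01*, 0--11*, 0-0-1*, 0-00-, 0-1-1*, 00--1*, 01--1*, 01-0-, 1-1-0*, 1-1-1*, 1-10-*, 1-11-*, 10--0, 10-1-, 101--*, 111--*
[col 3] --1-1, 0---1, 1-1--
Prime implicants: --1-1, -0-11, -0000, -011-, -1-01, -110-, 0---1, 0-00-, 01-0-, 1-1--, 10--0, 10-1-
PI chart (minterm → PIs covering it):
  0 | -0000,0-00-
  1 | 0---1,0-00-
  3 | -0-11,0---1
  5 | --1-1,0---1
  6 | -011-  (sole → essential)
  7 | --1-1,-0-11,-011-,0---1
  8 | 0-00-,01-0-
  9 | -1-01,0---1,0-00-,01-0-
  11 | 0---1  (sole → essential)
  12 | -110-,01-0-
  13 | --1-1,-1-01,-110-,0---1,01-0-
  15 | --1-1,0---1
  16 | -0000,10--0
  18 | 10--0,10-1-
  19 | -0-11,10-1-
  20 | 1-1--,10--0
  21 | --1-1,1-1--
  22 | -011-,1-1--,10--0,10-1-
  23 | --1-1,-0-11,-011-,1-1--,10-1-
  25 | -1-01  (sole → essential)
  28 | -110-,1-1--
  29 | --1-1,-1-01,-110-,1-1--
  30 | 1-1--  (sole → essential)
  31 | --1-1,1-1--
Essential prime implicants: -011-, -1-01, 0---1, 1-1--

YES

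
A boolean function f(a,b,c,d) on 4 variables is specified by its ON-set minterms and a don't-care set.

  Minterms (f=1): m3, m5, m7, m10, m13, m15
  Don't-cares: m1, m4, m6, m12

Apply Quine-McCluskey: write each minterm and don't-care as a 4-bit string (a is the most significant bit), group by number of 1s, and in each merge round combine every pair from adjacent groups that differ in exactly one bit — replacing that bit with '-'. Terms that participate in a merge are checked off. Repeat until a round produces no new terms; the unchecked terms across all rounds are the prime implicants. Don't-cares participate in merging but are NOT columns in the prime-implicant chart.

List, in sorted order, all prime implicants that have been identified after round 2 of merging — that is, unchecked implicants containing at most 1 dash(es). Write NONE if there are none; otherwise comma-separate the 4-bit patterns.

1010

size-2^0 implicants → 0001(✓)  0011(✓)  0100(✓)  0101(✓)  0110(✓)  0111(✓)  1010  1100(✓)  1101(✓)  1111(✓)
size-2^1 implicants → -100(✓)  -101(✓)  -111(✓)  0-01(✓)  0-11(✓)  00-1(✓)  01-0(✓)  01-1(✓)  010-(✓)  011-(✓)  11-1(✓)  110-(✓)
size-2^2 implicants → -1-1  -10-  0--1  01--
Unchecked terms (primes): -1-1, -10-, 0--1, 01--, 1010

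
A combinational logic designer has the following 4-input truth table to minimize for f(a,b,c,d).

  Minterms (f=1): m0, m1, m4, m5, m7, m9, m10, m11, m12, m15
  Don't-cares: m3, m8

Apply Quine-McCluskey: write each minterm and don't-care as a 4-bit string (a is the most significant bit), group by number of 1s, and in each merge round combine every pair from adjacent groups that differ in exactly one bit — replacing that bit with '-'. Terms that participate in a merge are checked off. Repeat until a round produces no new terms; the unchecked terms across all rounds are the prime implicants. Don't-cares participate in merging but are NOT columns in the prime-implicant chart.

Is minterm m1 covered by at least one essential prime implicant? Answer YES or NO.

[col 0] 0000*, 0001*, 0011*, 0100*, 0101*, 0111*, 1000*, 1001*, 1010*, 1011*, 1100*, 1111*
[col 1] -000*, -001*, -011*, -100*, -111*, 0-00*, 0-01*, 0-11*, 00-1*, 000-*, 01-1*, 010-*, 1-00*, 1-11*, 10-0*, 10-1*, 100-*, 101-*
[col 2] --00, --11, -0-1, -00-, 0--1, 0-0-, 10--
Prime implicants: --00, --11, -0-1, -00-, 0--1, 0-0-, 10--
PI chart (minterm → PIs covering it):
  0 | --00,-00-,0-0-
  1 | -0-1,-00-,0--1,0-0-
  4 | --00,0-0-
  5 | 0--1,0-0-
  7 | --11,0--1
  9 | -0-1,-00-,10--
  10 | 10--  (sole → essential)
  11 | --11,-0-1,10--
  12 | --00  (sole → essential)
  15 | --11  (sole → essential)
Essential prime implicants: --00, --11, 10--

NO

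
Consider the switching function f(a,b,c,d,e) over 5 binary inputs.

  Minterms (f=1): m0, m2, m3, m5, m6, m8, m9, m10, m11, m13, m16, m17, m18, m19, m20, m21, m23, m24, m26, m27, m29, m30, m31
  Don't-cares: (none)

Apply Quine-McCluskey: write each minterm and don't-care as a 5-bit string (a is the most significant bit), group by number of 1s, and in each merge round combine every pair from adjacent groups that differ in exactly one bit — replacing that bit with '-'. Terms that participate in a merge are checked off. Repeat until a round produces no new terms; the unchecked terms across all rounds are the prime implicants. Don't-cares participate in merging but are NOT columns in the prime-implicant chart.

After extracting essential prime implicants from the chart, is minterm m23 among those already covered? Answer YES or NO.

[col 0] 00000*, 00010*, 00011*, 00101*, 00110*, 01000*, 01001*, 01010*, 01011*, 01101*, 10000*, 10001*, 10010*, 10011*, 10100*, 10101*, 10111*, 11000*, 11010*, 11011*, 11101*, 11110*, 11111*
[col 1] -0000*, -0010*, -0011*, -0101*, -1000*, -1010*, -1011*, -1101*, 0-000*, 0-010*, 0-011*, 0-101*, 00-10, 000-0*, 0001-*, 01-01, 010-0*, 010-1*, 0100-*, 0101-*, 1-000*, 1-010*, 1-011*, 1-101*, 1-111*, 10-00*, 10-01*, 10-11*, 100-0*, 100-1*, 1000-*, 1001-*, 101-1*, 1010-*, 11-10*, 11-11*, 110-0*, 1101-*, 111-1*, 1111-*
[col 2] --000*, --010*, --011*, --101, -00-0*, -001-*, -10-0*, -101-*, 0-0-0*, 0-01-*, 010--, 1--11, 1-0-0*, 1-01-*, 1-1-1, 10--1, 10-0-, 100--, 11-1-
[col 3] --0-0, --01-
Prime implicants: --0-0, --01-, --101, 00-10, 01-01, 010--, 1--11, 1-1-1, 10--1, 10-0-, 100--, 11-1-
PI chart (minterm → PIs covering it):
  0 | --0-0  (sole → essential)
  2 | --0-0,--01-,00-10
  3 | --01-  (sole → essential)
  5 | --101  (sole → essential)
  6 | 00-10  (sole → essential)
  8 | --0-0,010--
  9 | 01-01,010--
  10 | --0-0,--01-,010--
  11 | --01-,010--
  13 | --101,01-01
  16 | --0-0,10-0-,100--
  17 | 10--1,10-0-,100--
  18 | --0-0,--01-,100--
  19 | --01-,1--11,10--1,100--
  20 | 10-0-  (sole → essential)
  21 | --101,1-1-1,10--1,10-0-
  23 | 1--11,1-1-1,10--1
  24 | --0-0  (sole → essential)
  26 | --0-0,--01-,11-1-
  27 | --01-,1--11,11-1-
  29 | --101,1-1-1
  30 | 11-1-  (sole → essential)
  31 | 1--11,1-1-1,11-1-
Essential prime implicants: --0-0, --01-, --101, 00-10, 10-0-, 11-1-

NO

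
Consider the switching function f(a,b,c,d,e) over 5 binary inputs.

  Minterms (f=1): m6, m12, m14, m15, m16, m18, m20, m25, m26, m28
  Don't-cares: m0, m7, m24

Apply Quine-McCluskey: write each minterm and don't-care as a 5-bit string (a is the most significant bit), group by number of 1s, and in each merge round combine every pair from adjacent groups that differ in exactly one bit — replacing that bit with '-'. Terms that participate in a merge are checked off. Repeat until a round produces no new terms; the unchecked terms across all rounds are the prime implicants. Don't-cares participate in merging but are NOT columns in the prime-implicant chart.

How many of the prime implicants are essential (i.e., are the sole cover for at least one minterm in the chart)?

[col 0] 00000*, 00110*, 00111*, 01100*, 01110*, 01111*, 10000*, 10010*, 10100*, 11000*, 11001*, 11010*, 11100*
[col 1] -0000, -1100, 0-110*, 0-111*, 0011-*, 011-0, 0111-*, 1-000*, 1-010*, 1-100*, 10-00*, 100-0*, 11-00*, 110-0*, 1100-
[col 2] 0-11-, 1--00, 1-0-0
Prime implicants: -0000, -1100, 0-11-, 011-0, 1--00, 1-0-0, 1100-
PI chart (minterm → PIs covering it):
  6 | 0-11-  (sole → essential)
  12 | -1100,011-0
  14 | 0-11-,011-0
  15 | 0-11-  (sole → essential)
  16 | -0000,1--00,1-0-0
  18 | 1-0-0  (sole → essential)
  20 | 1--00  (sole → essential)
  25 | 1100-  (sole → essential)
  26 | 1-0-0  (sole → essential)
  28 | -1100,1--00
Essential prime implicants: 0-11-, 1--00, 1-0-0, 1100-

4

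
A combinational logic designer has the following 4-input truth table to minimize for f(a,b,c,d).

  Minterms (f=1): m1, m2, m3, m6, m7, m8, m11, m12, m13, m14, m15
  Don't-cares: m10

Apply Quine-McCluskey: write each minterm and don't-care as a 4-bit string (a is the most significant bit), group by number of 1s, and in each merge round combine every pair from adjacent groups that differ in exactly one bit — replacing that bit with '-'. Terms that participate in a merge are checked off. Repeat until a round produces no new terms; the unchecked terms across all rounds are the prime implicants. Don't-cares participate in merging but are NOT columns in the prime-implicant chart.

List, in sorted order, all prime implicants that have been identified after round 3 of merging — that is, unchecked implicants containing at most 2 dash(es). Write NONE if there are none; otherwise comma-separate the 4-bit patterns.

00-1, 1--0, 11--

Round 0: 0001✓ 0010✓ 0011✓ 0110✓ 0111✓ 1000✓ 1010✓ 1011✓ 1100✓ 1101✓ 1110✓ 1111✓
Round 1: -010✓ -011✓ -110✓ -111✓ 0-10✓ 0-11✓ 00-1 001-✓ 011-✓ 1-00✓ 1-10✓ 1-11✓ 10-0✓ 101-✓ 11-0✓ 11-1✓ 110-✓ 111-✓
Round 2: --10✓ --11✓ -01-✓ -11-✓ 0-1-✓ 1--0 1-1-✓ 11--
Round 3: --1-
PIs = {--1-, 00-1, 1--0, 11--}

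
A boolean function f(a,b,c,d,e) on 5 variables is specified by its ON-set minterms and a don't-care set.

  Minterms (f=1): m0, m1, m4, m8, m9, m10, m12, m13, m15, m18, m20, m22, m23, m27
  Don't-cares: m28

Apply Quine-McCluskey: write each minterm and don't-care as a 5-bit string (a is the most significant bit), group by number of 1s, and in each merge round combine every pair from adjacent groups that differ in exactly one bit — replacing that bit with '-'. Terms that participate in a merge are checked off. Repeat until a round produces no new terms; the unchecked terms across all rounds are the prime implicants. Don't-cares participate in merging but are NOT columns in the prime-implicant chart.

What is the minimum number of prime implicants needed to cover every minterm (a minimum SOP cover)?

size-2^0 implicants → 00000(✓)  00001(✓)  00100(✓)  01000(✓)  01001(✓)  01010(✓)  01100(✓)  01101(✓)  01111(✓)  10010(✓)  10100(✓)  10110(✓)  10111(✓)  11011  11100(✓)
size-2^1 implicants → -0100(✓)  -1100(✓)  0-000(✓)  0-001(✓)  0-100(✓)  00-00(✓)  0000-(✓)  01-00(✓)  01-01(✓)  010-0  0100-(✓)  011-1  0110-(✓)  1-100(✓)  10-10  101-0  1011-
size-2^2 implicants → --100  0--00  0-00-  01-0-
Unchecked terms (primes): --100, 0--00, 0-00-, 01-0-, 010-0, 011-1, 10-10, 101-0, 1011-, 11011
Minterm coverage:
  m0 ⊆ 0--00,0-00-
  m1 ⊆ 0-00- [E]
  m4 ⊆ --100,0--00
  m8 ⊆ 0--00,0-00-,01-0-,010-0
  m9 ⊆ 0-00-,01-0-
  m10 ⊆ 010-0 [E]
  m12 ⊆ --100,0--00,01-0-
  m13 ⊆ 01-0-,011-1
  m15 ⊆ 011-1 [E]
  m18 ⊆ 10-10 [E]
  m20 ⊆ --100,101-0
  m22 ⊆ 10-10,101-0,1011-
  m23 ⊆ 1011- [E]
  m27 ⊆ 11011 [E]
E = {0-00-, 010-0, 011-1, 10-10, 1011-, 11011}
Petrick residual → --100
Cover = cd'e' + a'c'd' + a'bc'e' + a'bce + ab'de' + ab'cd + abc'de  |cover|=7

7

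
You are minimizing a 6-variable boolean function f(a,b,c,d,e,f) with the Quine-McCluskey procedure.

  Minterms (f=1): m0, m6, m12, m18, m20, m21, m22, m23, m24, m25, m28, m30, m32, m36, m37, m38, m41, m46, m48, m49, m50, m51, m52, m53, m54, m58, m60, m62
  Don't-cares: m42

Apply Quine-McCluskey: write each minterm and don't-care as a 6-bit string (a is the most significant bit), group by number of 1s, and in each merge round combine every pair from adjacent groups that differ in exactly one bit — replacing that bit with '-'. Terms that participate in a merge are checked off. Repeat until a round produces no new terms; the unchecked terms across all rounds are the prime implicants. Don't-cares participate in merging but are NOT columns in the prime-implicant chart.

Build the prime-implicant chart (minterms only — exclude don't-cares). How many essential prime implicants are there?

[col 0] 000000*, 000110*, 001100*, 010010*, 010100*, 010101*, 010110*, 010111*, 011000*, 011001*, 011100*, 011110*, 100000*, 100100*, 100101*, 100110*, 101001, 101010*, 101110*, 110000*, 110001*, 110010*, 110011*, 110100*, 110101*, 110110*, 111010*, 111100*, 111110*
[col 1] -00000, -00110*, -10010*, -10100*, -10101*, -10110*, -11100*, -11110*, 0-0110*, 0-1100, 01-100*, 01-110*, 010-10*, 0101-0*, 0101-1*, 01010-*, 01011-*, 011-00, 01100-, 0111-0*, 1-0000*, 1-0100*, 1-0101*, 1-0110*, 1-1010*, 1-1110*, 10-110*, 100-00*, 1001-0*, 10010-*, 101-10*, 11-010*, 11-100*, 11-110*, 110-00*, 110-01*, 110-10*, 1100-0*, 1100-1*, 11000-*, 11001-*, 1101-0*, 11010-*, 111-10*, 1111-0*
[col 2] --0110, -1-100*, -1-110*, -10-10, -101-0*, -1010-, -111-0*, 01-1-0*, 0101--, 1--110, 1-0-00, 1-01-0, 1-010-, 1-1-10, 11--10, 11-1-0*, 110--0, 110-0-, 1100--
[col 3] -1-1-0
Prime implicants: --0110, -00000, -1-1-0, -10-10, -1010-, 0-1100, 0101--, 011-00, 01100-, 1--110, 1-0-00, 1-01-0, 1-010-, 1-1-10, 101001, 11--10, 110--0, 110-0-, 1100--
PI chart (minterm → PIs covering it):
  0 | -00000  (sole → essential)
  6 | --0110  (sole → essential)
  12 | 0-1100  (sole → essential)
  18 | -10-10  (sole → essential)
  20 | -1-1-0,-1010-,0101--
  21 | -1010-,0101--
  22 | --0110,-1-1-0,-10-10,0101--
  23 | 0101--  (sole → essential)
  24 | 011-00,01100-
  25 | 01100-  (sole → essential)
  28 | -1-1-0,0-1100,011-00
  30 | -1-1-0  (sole → essential)
  32 | -00000,1-0-00
  36 | 1-0-00,1-01-0,1-010-
  37 | 1-010-  (sole → essential)
  38 | --0110,1--110,1-01-0
  41 | 101001  (sole → essential)
  46 | 1--110,1-1-10
  48 | 1-0-00,110--0,110-0-,1100--
  49 | 110-0-,1100--
  50 | -10-10,11--10,110--0,1100--
  51 | 1100--  (sole → essential)
  52 | -1-1-0,-1010-,1-0-00,1-01-0,1-010-,110--0,110-0-
  53 | -1010-,1-010-,110-0-
  54 | --0110,-1-1-0,-10-10,1--110,1-01-0,11--10,110--0
  58 | 1-1-10,11--10
  60 | -1-1-0  (sole → essential)
  62 | -1-1-0,1--110,1-1-10,11--10
Essential prime implicants: --0110, -00000, -1-1-0, -10-10, 0-1100, 0101--, 01100-, 1-010-, 101001, 1100--

10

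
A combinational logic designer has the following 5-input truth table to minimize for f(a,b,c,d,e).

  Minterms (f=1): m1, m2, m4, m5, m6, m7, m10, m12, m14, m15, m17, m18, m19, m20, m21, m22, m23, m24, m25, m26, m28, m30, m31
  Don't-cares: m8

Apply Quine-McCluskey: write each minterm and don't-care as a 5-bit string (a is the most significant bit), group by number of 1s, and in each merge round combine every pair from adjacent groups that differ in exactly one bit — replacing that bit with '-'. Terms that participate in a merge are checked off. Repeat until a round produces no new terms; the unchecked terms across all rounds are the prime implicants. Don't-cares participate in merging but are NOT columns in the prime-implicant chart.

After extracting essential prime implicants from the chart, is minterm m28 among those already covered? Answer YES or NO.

Round 0: 00001✓ 00010✓ 00100✓ 00101✓ 00110✓ 00111✓ 01000✓ 01010✓ 01100✓ 01110✓ 01111✓ 10001✓ 10010✓ 10011✓ 10100✓ 10101✓ 10110✓ 10111✓ 11000✓ 11001✓ 11010✓ 11100✓ 11110✓ 11111✓
Round 1: -0001✓ -0010✓ -0100✓ -0101✓ -0110✓ -0111✓ -1000✓ -1010✓ -1100✓ -1110✓ -1111✓ 0-010✓ 0-100✓ 0-110✓ 0-111✓ 00-01✓ 00-10✓ 001-0✓ 001-1✓ 0010-✓ 0011-✓ 01-00✓ 01-10✓ 010-0✓ 011-0✓ 0111-✓ 1-001 1-010✓ 1-100✓ 1-110✓ 1-111✓ 10-01✓ 10-10✓ 10-11✓ 100-1✓ 1001-✓ 101-0✓ 101-1✓ 1010-✓ 1011-✓ 11-00✓ 11-10✓ 110-0✓ 1100- 111-0✓ 1111-✓
Round 2: --010✓ --100✓ --110✓ --111✓ -0-01 -0-10✓ -01-0✓ -01-1✓ -010-✓ -011-✓ -1-00✓ -1-10✓ -10-0✓ -11-0✓ -111-✓ 0--10✓ 0-1-0✓ 0-11-✓ 001--✓ 01--0✓ 1--10✓ 1-1-0✓ 1-11-✓ 10--1 10-1- 101--✓ 11--0✓
Round 3: ---10 --1-0 --11- -01-- -1--0
PIs = {---10, --1-0, --11-, -0-01, -01--, -1--0, 1-001, 10--1, 10-1-, 1100-}
Coverage chart:
  m1: -0-01 ←essential
  m2: ---10 ←essential
  m4: --1-0,-01--
  m5: -0-01,-01--
  m6: ---10,--1-0,--11-,-01--
  m7: --11-,-01--
  m10: ---10,-1--0
  m12: --1-0,-1--0
  m14: ---10,--1-0,--11-,-1--0
  m15: --11- ←essential
  m17: -0-01,1-001,10--1
  m18: ---10,10-1-
  m19: 10--1,10-1-
  m20: --1-0,-01--
  m21: -0-01,-01--,10--1
  m22: ---10,--1-0,--11-,-01--,10-1-
  m23: --11-,-01--,10--1,10-1-
  m24: -1--0,1100-
  m25: 1-001,1100-
  m26: ---10,-1--0
  m28: --1-0,-1--0
  m30: ---10,--1-0,--11-,-1--0
  m31: --11- ←essential
Essential: ---10, --11-, -0-01

NO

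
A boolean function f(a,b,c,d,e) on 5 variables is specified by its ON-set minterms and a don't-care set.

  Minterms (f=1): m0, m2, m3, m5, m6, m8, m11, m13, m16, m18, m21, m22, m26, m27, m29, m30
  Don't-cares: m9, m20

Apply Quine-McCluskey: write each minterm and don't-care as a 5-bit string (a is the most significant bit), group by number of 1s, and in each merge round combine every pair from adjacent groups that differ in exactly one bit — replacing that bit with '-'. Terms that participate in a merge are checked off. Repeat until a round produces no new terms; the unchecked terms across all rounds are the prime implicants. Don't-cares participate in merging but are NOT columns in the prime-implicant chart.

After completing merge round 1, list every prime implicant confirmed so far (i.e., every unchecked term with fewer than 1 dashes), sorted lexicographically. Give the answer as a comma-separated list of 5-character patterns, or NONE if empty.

NONE

size-2^0 implicants → 00000(✓)  00010(✓)  00011(✓)  00101(✓)  00110(✓)  01000(✓)  01001(✓)  01011(✓)  01101(✓)  10000(✓)  10010(✓)  10100(✓)  10101(✓)  10110(✓)  11010(✓)  11011(✓)  11101(✓)  11110(✓)
size-2^1 implicants → -0000(✓)  -0010(✓)  -0101(✓)  -0110(✓)  -1011  -1101(✓)  0-000  0-011  0-101(✓)  00-10(✓)  000-0(✓)  0001-  01-01  010-1  0100-  1-010(✓)  1-101(✓)  1-110(✓)  10-00(✓)  10-10(✓)  100-0(✓)  101-0(✓)  1010-  11-10(✓)  1101-
size-2^2 implicants → --101  -0-10  -00-0  1--10  10--0
Unchecked terms (primes): --101, -0-10, -00-0, -1011, 0-000, 0-011, 0001-, 01-01, 010-1, 0100-, 1--10, 10--0, 1010-, 1101-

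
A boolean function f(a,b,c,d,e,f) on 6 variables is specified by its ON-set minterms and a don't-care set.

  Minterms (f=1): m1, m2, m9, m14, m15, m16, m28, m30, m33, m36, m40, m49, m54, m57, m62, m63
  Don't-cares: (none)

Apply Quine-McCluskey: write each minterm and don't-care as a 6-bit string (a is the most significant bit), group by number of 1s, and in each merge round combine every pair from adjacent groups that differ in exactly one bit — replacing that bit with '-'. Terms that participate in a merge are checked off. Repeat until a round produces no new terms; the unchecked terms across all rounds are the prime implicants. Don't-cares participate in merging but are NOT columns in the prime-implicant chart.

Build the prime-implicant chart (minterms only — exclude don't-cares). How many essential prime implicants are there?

[col 0] 000001*, 000010, 001001*, 001110*, 001111*, 010000, 011100*, 011110*, 100001*, 100100, 101000, 110001*, 110110*, 111001*, 111110*, 111111*
[col 1] -00001, -11110, 0-1110, 00-001, 00111-, 0111-0, 1-0001, 11-001, 11-110, 11111-
Prime implicants: -00001, -11110, 0-1110, 00-001, 000010, 00111-, 010000, 0111-0, 1-0001, 100100, 101000, 11-001, 11-110, 11111-
PI chart (minterm → PIs covering it):
  1 | -00001,00-001
  2 | 000010  (sole → essential)
  9 | 00-001  (sole → essential)
  14 | 0-1110,00111-
  15 | 00111-  (sole → essential)
  16 | 010000  (sole → essential)
  28 | 0111-0  (sole → essential)
  30 | -11110,0-1110,0111-0
  33 | -00001,1-0001
  36 | 100100  (sole → essential)
  40 | 101000  (sole → essential)
  49 | 1-0001,11-001
  54 | 11-110  (sole → essential)
  57 | 11-001  (sole → essential)
  62 | -11110,11-110,11111-
  63 | 11111-  (sole → essential)
Essential prime implicants: 00-001, 000010, 00111-, 010000, 0111-0, 100100, 101000, 11-001, 11-110, 11111-

10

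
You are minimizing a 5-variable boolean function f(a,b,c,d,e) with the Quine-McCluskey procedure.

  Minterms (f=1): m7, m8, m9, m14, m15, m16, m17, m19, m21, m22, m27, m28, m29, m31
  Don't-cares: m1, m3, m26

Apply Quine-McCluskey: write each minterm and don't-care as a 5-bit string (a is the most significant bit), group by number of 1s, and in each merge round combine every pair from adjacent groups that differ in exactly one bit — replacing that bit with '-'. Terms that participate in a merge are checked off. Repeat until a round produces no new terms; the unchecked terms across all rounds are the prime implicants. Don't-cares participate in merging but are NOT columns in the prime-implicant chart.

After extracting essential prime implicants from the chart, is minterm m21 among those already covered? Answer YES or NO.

[col 0] 00001*, 00011*, 00111*, 01000*, 01001*, 01110*, 01111*, 10000*, 10001*, 10011*, 10101*, 10110, 11010*, 11011*, 11100*, 11101*, 11111*
[col 1] -0001*, -0011*, -1111, 0-001, 0-111, 00-11, 000-1*, 0100-, 0111-, 1-011, 1-101, 10-01, 100-1*, 1000-, 11-11, 1101-, 111-1, 1110-
[col 2] -00-1
Prime implicants: -00-1, -1111, 0-001, 0-111, 00-11, 0100-, 0111-, 1-011, 1-101, 10-01, 1000-, 10110, 11-11, 1101-, 111-1, 1110-
PI chart (minterm → PIs covering it):
  7 | 0-111,00-11
  8 | 0100-  (sole → essential)
  9 | 0-001,0100-
  14 | 0111-  (sole → essential)
  15 | -1111,0-111,0111-
  16 | 1000-  (sole → essential)
  17 | -00-1,10-01,1000-
  19 | -00-1,1-011
  21 | 1-101,10-01
  22 | 10110  (sole → essential)
  27 | 1-011,11-11,1101-
  28 | 1110-  (sole → essential)
  29 | 1-101,111-1,1110-
  31 | -1111,11-11,111-1
Essential prime implicants: 0100-, 0111-, 1000-, 10110, 1110-

NO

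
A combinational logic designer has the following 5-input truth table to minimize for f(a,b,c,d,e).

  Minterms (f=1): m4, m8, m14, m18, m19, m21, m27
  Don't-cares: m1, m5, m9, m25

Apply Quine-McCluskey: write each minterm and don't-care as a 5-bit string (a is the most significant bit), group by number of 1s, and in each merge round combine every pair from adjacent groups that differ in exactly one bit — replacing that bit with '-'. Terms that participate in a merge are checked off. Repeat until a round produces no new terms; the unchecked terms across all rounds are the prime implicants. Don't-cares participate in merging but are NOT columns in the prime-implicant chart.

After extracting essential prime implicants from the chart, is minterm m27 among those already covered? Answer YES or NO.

NO

Round 0: 00001✓ 00100✓ 00101✓ 01000✓ 01001✓ 01110 10010✓ 10011✓ 10101✓ 11001✓ 11011✓
Round 1: -0101 -1001 0-001 00-01 0010- 0100- 1-011 1001- 110-1
PIs = {-0101, -1001, 0-001, 00-01, 0010-, 0100-, 01110, 1-011, 1001-, 110-1}
Coverage chart:
  m4: 0010- ←essential
  m8: 0100- ←essential
  m14: 01110 ←essential
  m18: 1001- ←essential
  m19: 1-011,1001-
  m21: -0101 ←essential
  m27: 1-011,110-1
Essential: -0101, 0010-, 0100-, 01110, 1001-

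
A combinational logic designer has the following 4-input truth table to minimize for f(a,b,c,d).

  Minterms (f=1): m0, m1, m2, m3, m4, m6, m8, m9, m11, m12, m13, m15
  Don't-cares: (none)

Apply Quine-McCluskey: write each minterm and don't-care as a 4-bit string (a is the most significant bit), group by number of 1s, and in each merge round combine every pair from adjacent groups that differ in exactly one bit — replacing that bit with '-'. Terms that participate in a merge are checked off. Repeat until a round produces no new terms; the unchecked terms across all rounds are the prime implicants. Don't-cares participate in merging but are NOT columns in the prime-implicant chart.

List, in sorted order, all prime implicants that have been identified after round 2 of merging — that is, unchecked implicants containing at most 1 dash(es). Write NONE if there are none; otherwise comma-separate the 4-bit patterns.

NONE

[col 0] 0000*, 0001*, 0010*, 0011*, 0100*, 0110*, 1000*, 1001*, 1011*, 1100*, 1101*, 1111*
[col 1] -000*, -001*, -011*, -100*, 0-00*, 0-10*, 00-0*, 00-1*, 000-*, 001-*, 01-0*, 1-00*, 1-01*, 1-11*, 10-1*, 100-*, 11-1*, 110-*
[col 2] --00, -0-1, -00-, 0--0, 00--, 1--1, 1-0-
Prime implicants: --00, -0-1, -00-, 0--0, 00--, 1--1, 1-0-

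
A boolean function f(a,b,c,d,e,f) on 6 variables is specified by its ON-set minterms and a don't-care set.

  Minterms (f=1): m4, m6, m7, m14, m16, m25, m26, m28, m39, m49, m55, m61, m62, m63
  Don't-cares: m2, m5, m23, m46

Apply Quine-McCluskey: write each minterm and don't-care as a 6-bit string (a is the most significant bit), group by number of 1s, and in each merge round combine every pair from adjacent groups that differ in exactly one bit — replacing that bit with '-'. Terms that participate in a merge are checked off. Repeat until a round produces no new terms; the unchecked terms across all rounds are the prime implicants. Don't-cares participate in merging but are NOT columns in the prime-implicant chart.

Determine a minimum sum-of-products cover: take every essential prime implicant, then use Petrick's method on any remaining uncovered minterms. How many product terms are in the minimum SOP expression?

Round 0: 000010✓ 000100✓ 000101✓ 000110✓ 000111✓ 001110✓ 010000 010111✓ 011001 011010 011100 100111✓ 101110✓ 110001 110111✓ 111101✓ 111110✓ 111111✓
Round 1: -00111✓ -01110 -10111✓ 0-0111✓ 00-110 000-10 0001-0✓ 0001-1✓ 00010-✓ 00011-✓ 1-0111✓ 1-1110 11-111 1111-1 11111-
Round 2: --0111 0001--
PIs = {--0111, -01110, 00-110, 000-10, 0001--, 010000, 011001, 011010, 011100, 1-1110, 11-111, 110001, 1111-1, 11111-}
Coverage chart:
  m4: 0001-- ←essential
  m6: 00-110,000-10,0001--
  m7: --0111,0001--
  m14: -01110,00-110
  m16: 010000 ←essential
  m25: 011001 ←essential
  m26: 011010 ←essential
  m28: 011100 ←essential
  m39: --0111 ←essential
  m49: 110001 ←essential
  m55: --0111,11-111
  m61: 1111-1 ←essential
  m62: 1-1110,11111-
  m63: 11-111,1111-1,11111-
Essential: --0111, 0001--, 010000, 011001, 011010, 011100, 110001, 1111-1
Petrick residual → -01110, 1-1110
Min cover (10 terms): c'def + b'cdef' + a'b'c'd + a'bc'd'e'f' + a'bcd'e'f + a'bcd'ef' + a'bcde'f' + acdef' + abc'd'e'f + abcdf

10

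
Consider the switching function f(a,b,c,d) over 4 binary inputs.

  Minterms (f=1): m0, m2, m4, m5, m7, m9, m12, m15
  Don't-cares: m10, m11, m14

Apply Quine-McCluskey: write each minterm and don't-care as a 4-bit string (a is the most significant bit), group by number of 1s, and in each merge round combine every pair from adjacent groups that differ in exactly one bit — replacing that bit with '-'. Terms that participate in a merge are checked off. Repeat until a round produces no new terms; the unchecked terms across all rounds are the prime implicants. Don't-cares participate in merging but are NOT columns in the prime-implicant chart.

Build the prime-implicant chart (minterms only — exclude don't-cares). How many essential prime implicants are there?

1

Round 0: 0000✓ 0010✓ 0100✓ 0101✓ 0111✓ 1001✓ 1010✓ 1011✓ 1100✓ 1110✓ 1111✓
Round 1: -010 -100 -111 0-00 00-0 01-1 010- 1-10✓ 1-11✓ 10-1 101-✓ 11-0 111-✓
Round 2: 1-1-
PIs = {-010, -100, -111, 0-00, 00-0, 01-1, 010-, 1-1-, 10-1, 11-0}
Coverage chart:
  m0: 0-00,00-0
  m2: -010,00-0
  m4: -100,0-00,010-
  m5: 01-1,010-
  m7: -111,01-1
  m9: 10-1 ←essential
  m12: -100,11-0
  m15: -111,1-1-
Essential: 10-1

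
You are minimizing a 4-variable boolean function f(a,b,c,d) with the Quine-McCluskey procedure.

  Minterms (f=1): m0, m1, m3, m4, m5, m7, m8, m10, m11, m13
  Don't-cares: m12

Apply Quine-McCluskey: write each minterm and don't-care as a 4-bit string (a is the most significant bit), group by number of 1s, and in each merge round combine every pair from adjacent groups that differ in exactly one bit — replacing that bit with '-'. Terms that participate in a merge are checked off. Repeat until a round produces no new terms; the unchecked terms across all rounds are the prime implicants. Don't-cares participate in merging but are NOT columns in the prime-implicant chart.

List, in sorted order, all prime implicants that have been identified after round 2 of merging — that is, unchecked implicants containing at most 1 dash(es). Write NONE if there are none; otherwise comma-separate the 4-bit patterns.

[col 0] 0000*, 0001*, 0011*, 0100*, 0101*, 0111*, 1000*, 1010*, 1011*, 1100*, 1101*
[col 1] -000*, -011, -100*, -101*, 0-00*, 0-01*, 0-11*, 00-1*, 000-*, 01-1*, 010-*, 1-00*, 10-0, 101-, 110-*
[col 2] --00, -10-, 0--1, 0-0-
Prime implicants: --00, -011, -10-, 0--1, 0-0-, 10-0, 101-

-011, 10-0, 101-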